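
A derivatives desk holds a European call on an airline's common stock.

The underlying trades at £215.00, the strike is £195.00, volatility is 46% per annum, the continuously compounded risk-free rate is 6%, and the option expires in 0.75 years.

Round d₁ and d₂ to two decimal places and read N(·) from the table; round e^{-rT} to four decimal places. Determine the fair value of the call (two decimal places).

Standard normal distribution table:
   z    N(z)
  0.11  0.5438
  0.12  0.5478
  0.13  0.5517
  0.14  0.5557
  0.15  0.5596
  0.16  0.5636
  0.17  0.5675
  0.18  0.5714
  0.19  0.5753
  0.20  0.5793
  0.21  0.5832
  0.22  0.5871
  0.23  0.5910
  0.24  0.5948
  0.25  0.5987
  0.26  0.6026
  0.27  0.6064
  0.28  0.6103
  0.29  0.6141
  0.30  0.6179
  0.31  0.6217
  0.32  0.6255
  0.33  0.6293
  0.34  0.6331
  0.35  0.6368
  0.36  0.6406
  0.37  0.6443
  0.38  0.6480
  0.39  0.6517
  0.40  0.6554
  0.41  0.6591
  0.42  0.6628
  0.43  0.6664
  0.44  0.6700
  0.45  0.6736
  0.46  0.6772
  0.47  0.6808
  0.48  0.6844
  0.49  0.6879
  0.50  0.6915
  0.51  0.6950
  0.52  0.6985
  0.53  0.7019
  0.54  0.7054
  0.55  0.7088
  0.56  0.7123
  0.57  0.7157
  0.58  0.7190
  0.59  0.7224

σ√T = 0.46·√0.75 = 0.3984
d₁ = [ln(215/195) + (0.06 + ½·0.46²)·0.75] / (σ√T) = (0.0976 + 0.1244) / 0.3984 = 0.5572 ⇒ 0.56
d₂ = 0.5572 − 0.3984 = 0.1589 ⇒ 0.16
exp(−rT) = exp(−0.06·0.75) = 0.9560
C = 215·N(0.56) − 195·0.9560·N(0.16) = 215·0.7123 − 195·0.9560·0.5636 = 153.1445 − 105.0663 = 48.0782

£48.08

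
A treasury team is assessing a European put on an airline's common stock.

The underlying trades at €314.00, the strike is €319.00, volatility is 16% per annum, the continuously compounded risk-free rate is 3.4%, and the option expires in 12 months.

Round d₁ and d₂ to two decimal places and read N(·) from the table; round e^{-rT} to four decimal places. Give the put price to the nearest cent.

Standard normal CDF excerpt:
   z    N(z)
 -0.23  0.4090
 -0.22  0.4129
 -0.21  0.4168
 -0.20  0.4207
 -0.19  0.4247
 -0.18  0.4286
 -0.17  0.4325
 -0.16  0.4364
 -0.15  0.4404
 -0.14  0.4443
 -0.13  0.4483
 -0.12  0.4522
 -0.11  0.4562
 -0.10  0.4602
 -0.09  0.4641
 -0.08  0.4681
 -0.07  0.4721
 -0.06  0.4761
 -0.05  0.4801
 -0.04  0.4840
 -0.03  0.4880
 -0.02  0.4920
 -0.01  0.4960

T = 1;  σ√T = 0.1600
ln(S/K) + (r + σ²/2)T = ln(314/319) + (0.034 + 0.16²/2)·1 = -0.0158 + 0.0468 = 0.0310
d₁ = 0.0310 / 0.1600 = 0.1938 which rounds to 0.19
d₂ = d₁ − σ√T = 0.1938 − 0.1600 = 0.0338 which rounds to 0.03
e^(−rT) = e^(−0.034·1) = 0.9666
N(−d₂) = N(-0.03) = 0.4880;  N(−d₁) = N(-0.19) = 0.4247
P = 319·0.9666·0.4880 − 314·0.4247 = 150.4726 − 133.3558 = 17.1168

€17.12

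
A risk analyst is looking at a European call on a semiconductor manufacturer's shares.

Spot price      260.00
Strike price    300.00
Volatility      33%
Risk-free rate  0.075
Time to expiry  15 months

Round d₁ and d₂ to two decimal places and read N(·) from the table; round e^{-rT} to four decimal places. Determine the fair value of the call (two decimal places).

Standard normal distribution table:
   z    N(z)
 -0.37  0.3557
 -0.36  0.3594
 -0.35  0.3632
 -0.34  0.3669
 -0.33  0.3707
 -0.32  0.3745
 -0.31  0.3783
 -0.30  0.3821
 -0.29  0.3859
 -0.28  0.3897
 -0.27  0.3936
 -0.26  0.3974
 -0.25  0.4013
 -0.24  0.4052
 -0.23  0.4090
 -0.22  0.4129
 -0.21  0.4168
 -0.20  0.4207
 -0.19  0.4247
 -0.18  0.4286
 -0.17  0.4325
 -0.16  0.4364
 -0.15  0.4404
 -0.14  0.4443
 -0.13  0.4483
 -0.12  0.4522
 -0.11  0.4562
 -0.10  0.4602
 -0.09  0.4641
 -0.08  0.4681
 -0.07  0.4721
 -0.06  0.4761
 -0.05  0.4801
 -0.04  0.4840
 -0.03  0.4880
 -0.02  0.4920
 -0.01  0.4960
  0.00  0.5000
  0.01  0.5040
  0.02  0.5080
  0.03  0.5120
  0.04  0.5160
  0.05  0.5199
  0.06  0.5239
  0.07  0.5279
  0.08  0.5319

32.88

T = 1.25;  σ√T = 0.3690
d₁ = [ln(260/300) + (0.075 + 0.33²/2)·1.25] / 0.3690 = [-0.1431 + 0.1618] / 0.3690 = 0.0507 which rounds to 0.05
d₂ = d₁ − σ√T = 0.0507 − 0.3690 = -0.3182 which rounds to -0.32
e^(−rT) = e^(−0.075·1.25) = 0.9105
N(d₁) = N(0.05) = 0.5199;  N(d₂) = N(-0.32) = 0.3745
C = 260·0.5199 − 300·0.9105·0.3745 = 135.1740 − 102.2947 = 32.8793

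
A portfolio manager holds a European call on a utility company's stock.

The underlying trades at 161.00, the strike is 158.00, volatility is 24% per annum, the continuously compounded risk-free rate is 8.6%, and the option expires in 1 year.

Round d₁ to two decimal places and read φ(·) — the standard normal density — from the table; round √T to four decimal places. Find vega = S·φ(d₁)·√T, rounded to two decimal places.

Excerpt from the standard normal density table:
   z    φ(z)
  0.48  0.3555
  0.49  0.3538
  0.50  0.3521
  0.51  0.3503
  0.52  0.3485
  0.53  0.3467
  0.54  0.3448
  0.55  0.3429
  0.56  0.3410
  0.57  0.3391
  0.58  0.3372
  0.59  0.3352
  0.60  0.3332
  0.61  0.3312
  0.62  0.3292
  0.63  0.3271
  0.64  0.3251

54.90

σ√T = 0.24 × 1.0000 = 0.2400
ln(S/K) + (r + σ²/2)T = ln(161/158) + (0.086 + 0.24²/2)·1 = 0.0188 + 0.1148 = 0.1336
d₁ = 0.1336 / 0.2400 = 0.5567 which rounds to 0.56
√T = √1 = 1.0000
φ(d₁) = φ(0.56) = 0.3410
vega = S·φ(d₁)·√T = 161·0.3410·1.0000 = 54.9010
(The put has the same vega.)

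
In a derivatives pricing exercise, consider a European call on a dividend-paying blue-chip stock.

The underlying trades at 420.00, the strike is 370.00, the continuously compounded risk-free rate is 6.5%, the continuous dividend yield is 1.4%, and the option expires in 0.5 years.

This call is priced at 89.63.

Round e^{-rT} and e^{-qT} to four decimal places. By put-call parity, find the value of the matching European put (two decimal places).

exp(−qT) = exp(−0.014·0.5) = 0.9930;  exp(−rT) = exp(−0.065·0.5) = 0.9680
Put-call parity: C − P = S·e^(−qT) − K·e^(−rT) = 420·0.9930 − 370·0.9680 = 417.0600 − 358.1600 = 58.9000
P = C − (C − P) = 89.63 − (58.9000) = 30.7300

30.73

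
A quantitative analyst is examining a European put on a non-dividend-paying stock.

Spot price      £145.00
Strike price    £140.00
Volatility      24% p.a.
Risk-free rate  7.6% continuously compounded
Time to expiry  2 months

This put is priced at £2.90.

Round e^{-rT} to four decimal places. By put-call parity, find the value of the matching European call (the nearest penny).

£9.66

exp(−rT) = exp(−0.076·0.1667) = 0.9874
Put-call parity: C − P = S − K·e^(−rT) = 145 − 140·0.9874 = 145 − 138.2360 = 6.7640
C = P + (C − P) = 2.90 + (6.7640) = 9.6640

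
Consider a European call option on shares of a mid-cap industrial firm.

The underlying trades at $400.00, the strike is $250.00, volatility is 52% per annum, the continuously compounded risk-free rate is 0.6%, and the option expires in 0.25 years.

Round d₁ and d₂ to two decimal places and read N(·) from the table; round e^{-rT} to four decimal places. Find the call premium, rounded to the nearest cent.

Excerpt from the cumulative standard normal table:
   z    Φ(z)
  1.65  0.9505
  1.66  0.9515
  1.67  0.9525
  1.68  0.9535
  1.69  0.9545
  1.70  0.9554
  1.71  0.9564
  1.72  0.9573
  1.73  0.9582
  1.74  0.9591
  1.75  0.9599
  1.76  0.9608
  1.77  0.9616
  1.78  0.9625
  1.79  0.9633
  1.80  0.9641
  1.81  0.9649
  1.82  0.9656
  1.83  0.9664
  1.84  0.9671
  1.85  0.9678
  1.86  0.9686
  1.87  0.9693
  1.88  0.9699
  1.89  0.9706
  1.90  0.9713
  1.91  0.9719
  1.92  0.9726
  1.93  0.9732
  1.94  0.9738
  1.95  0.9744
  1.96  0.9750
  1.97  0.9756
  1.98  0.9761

$151.50

σ√T = 0.52·√0.25 = 0.2600
d₁ = [ln(400/250) + (0.006 + 0.52²/2)·0.25] / 0.2600 = [0.4700 + 0.0353] / 0.2600 = 1.9435 ≈ 1.94
d₂ = d₁ − σ√T = 1.9435 − 0.2600 = 1.6835 ≈ 1.68
exp(−rT) = exp(−0.006·0.25) = 0.9985
N(d₁) = N(1.94) = 0.9738;  N(d₂) = N(1.68) = 0.9535
C = 400·0.9738 − 250·0.9985·0.9535 = 389.5200 − 238.0174 = 151.5026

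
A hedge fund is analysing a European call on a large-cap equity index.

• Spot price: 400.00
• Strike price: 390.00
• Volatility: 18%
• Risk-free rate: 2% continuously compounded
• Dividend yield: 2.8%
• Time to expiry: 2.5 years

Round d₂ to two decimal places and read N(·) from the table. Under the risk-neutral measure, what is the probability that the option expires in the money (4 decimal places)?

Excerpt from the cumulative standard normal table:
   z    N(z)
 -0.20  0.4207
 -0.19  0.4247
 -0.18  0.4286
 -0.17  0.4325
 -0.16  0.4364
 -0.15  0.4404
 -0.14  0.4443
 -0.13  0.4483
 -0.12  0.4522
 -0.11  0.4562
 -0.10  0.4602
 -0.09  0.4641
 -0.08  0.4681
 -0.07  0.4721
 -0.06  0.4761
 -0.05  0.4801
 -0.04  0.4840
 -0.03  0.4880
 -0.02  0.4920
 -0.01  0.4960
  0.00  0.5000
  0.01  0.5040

σ√T = 0.18 × 1.5811 = 0.2846
ln(S/K) + (r − q + σ²/2)T = ln(400/390) + (0.02 − 0.028 + 0.18²/2)·2.5 = 0.0253 + 0.0205 = 0.0458
d₁ = 0.0458 / 0.2846 = 0.1610 ⇒ 0.16
d₂ = d₁ − σ√T = 0.1610 − 0.2846 = -0.1236 ⇒ -0.12
Pr(exercise) under Q = N(d₂) = 0.4522

0.4522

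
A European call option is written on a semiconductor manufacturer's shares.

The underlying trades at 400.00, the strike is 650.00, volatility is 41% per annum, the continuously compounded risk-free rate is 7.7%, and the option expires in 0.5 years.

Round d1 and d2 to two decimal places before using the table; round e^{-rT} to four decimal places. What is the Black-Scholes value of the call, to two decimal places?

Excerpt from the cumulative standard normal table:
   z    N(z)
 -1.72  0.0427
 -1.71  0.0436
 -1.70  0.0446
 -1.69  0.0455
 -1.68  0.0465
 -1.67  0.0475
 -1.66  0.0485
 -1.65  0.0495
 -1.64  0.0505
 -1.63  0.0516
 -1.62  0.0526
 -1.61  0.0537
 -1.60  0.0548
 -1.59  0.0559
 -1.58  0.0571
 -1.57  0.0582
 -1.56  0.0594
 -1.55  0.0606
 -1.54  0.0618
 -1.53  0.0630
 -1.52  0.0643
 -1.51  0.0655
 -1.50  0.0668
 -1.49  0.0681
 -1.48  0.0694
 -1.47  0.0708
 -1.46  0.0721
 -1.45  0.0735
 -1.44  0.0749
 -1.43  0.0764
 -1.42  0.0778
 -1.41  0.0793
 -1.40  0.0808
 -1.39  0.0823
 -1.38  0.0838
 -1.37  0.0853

3.86

T = 0.5;  σ√T = 0.2899
ln(S/K) + (r + σ²/2)T = ln(400/650) + (0.077 + 0.41²/2)·0.5 = -0.4855 + 0.0805 = -0.4050
d₁ = -0.4050 / 0.2899 = -1.3969 ≈ -1.40
d₂ = d₁ − σ√T = -1.3969 − 0.2899 = -1.6868 ≈ -1.69
e^(−rT) = e^(−0.077·0.5) = 0.9622
N(d₁) = N(-1.40) = 0.0808;  N(d₂) = N(-1.69) = 0.0455
C = 400·0.0808 − 650·0.9622·0.0455 = 32.3200 − 28.4571 = 3.8629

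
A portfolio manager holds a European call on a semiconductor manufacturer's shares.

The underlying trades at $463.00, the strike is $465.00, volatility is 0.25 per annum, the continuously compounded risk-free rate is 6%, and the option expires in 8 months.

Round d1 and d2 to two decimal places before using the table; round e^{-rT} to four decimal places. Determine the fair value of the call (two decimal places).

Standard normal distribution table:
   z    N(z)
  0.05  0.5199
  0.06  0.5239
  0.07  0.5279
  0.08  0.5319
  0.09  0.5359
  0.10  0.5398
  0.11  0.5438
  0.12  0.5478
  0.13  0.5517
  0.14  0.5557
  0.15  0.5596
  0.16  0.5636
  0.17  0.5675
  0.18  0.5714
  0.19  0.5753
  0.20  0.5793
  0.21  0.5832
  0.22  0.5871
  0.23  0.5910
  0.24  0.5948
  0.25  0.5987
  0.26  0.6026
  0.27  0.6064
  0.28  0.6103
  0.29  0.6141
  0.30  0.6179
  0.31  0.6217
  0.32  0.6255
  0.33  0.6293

$46.72

σ√T = 0.25 × 0.8165 = 0.2041
d₁ = [ln(463/465) + (0.06 + ½·0.25²)·0.6667] / (σ√T) = (-0.0043 + 0.0608) / 0.2041 = 0.2769 which rounds to 0.28
d₂ = 0.2769 − 0.2041 = 0.0728 which rounds to 0.07
e^(−rT) = e^(−0.06·0.6667) = 0.9608
C = 463·N(0.28) − 465·0.9608·N(0.07) = 463·0.6103 − 465·0.9608·0.5279 = 282.5689 − 235.8509 = 46.7180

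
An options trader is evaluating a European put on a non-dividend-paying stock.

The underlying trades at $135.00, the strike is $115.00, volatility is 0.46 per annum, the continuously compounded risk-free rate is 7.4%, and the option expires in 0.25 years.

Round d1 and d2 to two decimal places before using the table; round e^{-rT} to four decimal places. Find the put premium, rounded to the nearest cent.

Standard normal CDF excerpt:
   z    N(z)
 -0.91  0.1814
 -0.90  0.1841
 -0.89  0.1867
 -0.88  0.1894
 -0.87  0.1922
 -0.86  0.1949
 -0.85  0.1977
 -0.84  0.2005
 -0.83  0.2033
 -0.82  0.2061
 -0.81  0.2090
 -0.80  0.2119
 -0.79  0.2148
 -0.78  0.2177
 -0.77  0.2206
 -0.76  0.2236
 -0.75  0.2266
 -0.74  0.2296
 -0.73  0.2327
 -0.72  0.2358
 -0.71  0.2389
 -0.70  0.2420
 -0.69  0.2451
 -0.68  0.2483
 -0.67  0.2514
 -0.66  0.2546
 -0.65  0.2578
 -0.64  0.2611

T = 0.25;  σ√T = 0.2300
d₁ = [ln(135/115) + (0.074 + 0.46²/2)·0.25] / 0.2300 = [0.1603 + 0.0450] / 0.2300 = 0.8926 which rounds to 0.89
d₂ = d₁ − σ√T = 0.8926 − 0.2300 = 0.6626 which rounds to 0.66
exp(−rT) = exp(−0.074·0.25) = 0.9817
P = 115·0.9817·N(-0.66) − 135·N(-0.89) = 115·0.9817·0.2546 − 135·0.1867 = 28.7432 − 25.2045 = 3.5387

$3.54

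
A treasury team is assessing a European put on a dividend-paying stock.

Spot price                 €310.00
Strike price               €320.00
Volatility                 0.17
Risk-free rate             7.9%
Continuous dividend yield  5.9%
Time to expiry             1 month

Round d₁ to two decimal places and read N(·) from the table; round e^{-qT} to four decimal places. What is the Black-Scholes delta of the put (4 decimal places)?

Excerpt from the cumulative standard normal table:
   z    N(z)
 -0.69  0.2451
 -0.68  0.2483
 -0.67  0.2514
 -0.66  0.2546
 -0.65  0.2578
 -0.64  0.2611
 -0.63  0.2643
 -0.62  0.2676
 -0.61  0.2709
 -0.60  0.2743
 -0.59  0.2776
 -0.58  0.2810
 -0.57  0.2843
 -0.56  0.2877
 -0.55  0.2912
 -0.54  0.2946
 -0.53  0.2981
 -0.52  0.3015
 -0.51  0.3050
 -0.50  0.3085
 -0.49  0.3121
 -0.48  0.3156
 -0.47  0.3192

σ√T = 0.17 × 0.2887 = 0.0491
d₁ = [ln(310/320) + (0.079 − 0.059 + 0.17²/2)·0.08333] / 0.0491 = [-0.0317 + 0.0029] / 0.0491 = -0.5884 ≈ -0.59
N(d₁) = N(-0.59) = 0.2776
Δ_put = e^(−qT)·(N(d₁) − 1) = 0.9951·(0.2776 − 1) = -0.7189

-0.7189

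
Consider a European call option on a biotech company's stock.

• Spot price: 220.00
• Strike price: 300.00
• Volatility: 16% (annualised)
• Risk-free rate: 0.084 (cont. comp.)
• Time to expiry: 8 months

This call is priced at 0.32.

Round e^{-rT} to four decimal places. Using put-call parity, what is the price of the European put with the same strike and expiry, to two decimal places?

63.97

exp(−rT) = exp(−0.084·0.6667) = 0.9455
Put-call parity: C − P = S − K·e^(−rT) = 220 − 300·0.9455 = 220 − 283.6500 = -63.6500
P = C − (C − P) = 0.32 − (-63.6500) = 63.9700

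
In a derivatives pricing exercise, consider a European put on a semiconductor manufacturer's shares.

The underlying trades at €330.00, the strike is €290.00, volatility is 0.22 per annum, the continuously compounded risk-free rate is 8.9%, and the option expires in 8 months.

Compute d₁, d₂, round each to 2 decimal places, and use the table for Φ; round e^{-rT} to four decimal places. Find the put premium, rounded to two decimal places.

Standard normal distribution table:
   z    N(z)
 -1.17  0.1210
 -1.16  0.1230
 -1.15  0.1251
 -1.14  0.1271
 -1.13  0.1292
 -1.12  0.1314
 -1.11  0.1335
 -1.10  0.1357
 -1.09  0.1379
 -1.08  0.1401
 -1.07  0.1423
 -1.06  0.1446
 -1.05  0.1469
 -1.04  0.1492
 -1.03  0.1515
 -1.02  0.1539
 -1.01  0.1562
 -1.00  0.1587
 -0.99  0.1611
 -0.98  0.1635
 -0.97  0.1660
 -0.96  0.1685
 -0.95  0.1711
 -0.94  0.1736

€4.11

σ√T = 0.22·√0.6667 = 0.1796
ln(S/K) + (r + σ²/2)T = ln(330/290) + (0.089 + 0.22²/2)·0.6667 = 0.1292 + 0.0755 = 0.2047
d₁ = 0.2047 / 0.1796 = 1.1394 ⇒ 1.14
d₂ = d₁ − σ√T = 1.1394 − 0.1796 = 0.9598 ⇒ 0.96
exp(−rT) = exp(−0.089·0.6667) = 0.9424
N(−d₂) = N(-0.96) = 0.1685;  N(−d₁) = N(-1.14) = 0.1271
P = 290·0.9424·0.1685 − 330·0.1271 = 46.0504 − 41.9430 = 4.1074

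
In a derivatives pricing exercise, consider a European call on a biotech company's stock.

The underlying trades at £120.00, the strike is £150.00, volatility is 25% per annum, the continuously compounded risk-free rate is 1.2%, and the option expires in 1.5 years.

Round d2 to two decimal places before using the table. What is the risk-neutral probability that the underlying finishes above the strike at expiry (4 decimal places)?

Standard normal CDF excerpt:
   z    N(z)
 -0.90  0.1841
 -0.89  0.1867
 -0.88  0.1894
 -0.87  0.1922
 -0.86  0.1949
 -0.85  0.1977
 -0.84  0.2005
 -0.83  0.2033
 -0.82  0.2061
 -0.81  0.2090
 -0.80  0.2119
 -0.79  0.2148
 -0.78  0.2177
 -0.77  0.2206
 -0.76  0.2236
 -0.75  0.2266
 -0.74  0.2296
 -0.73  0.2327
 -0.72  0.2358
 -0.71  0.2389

0.2061

T = 1.5;  σ√T = 0.3062
d₁ = [ln(120/150) + (0.012 + 0.25²/2)·1.5] / 0.3062 = [-0.2231 + 0.0649] / 0.3062 = -0.5169 ≈ -0.52
d₂ = d₁ − σ√T = -0.5169 − 0.3062 = -0.8231 ≈ -0.82
Risk-neutral Pr[S_T > K] = N(d₂) = N(-0.82) = 0.2061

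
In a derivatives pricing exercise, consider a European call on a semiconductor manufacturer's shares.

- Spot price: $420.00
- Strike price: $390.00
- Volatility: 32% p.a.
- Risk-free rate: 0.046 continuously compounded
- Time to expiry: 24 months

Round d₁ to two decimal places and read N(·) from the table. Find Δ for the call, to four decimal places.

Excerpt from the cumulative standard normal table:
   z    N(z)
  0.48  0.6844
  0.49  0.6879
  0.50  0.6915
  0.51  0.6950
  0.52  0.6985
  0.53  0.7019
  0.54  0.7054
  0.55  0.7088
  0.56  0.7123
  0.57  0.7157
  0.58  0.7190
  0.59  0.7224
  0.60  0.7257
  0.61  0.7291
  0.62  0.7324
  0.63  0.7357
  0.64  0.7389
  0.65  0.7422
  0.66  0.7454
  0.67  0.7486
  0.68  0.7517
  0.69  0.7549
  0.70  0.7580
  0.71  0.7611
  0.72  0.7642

0.7224

T = 2;  σ√T = 0.4525
d₁ = [ln(420/390) + (0.046 + 0.32²/2)·2] / 0.4525 = [0.0741 + 0.1944] / 0.4525 = 0.5933 ⇒ 0.59
N(d₁) = N(0.59) = 0.7224
Δ_call = N(d₁) = 0.7224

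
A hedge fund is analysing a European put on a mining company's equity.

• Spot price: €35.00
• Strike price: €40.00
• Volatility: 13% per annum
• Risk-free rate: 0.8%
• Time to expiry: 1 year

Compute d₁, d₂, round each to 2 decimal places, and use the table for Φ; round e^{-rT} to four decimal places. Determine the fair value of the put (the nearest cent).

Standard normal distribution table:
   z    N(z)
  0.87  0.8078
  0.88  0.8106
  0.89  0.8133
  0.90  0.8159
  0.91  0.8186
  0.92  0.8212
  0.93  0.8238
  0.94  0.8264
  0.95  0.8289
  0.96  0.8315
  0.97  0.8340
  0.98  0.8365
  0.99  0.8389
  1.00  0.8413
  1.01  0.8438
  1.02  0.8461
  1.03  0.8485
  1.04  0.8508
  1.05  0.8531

T = 1;  σ√T = 0.1300
d₁ = [ln(35/40) + (0.008 + ½·0.13²)·1] / (σ√T) = (-0.1335 + 0.0164) / 0.1300 = -0.9006 which rounds to -0.90
d₂ = -0.9006 − 0.1300 = -1.0306 which rounds to -1.03
e^(−rT) = e^(−0.008·1) = 0.9920
P = 40·0.9920·N(1.03) − 35·N(0.90) = 40·0.9920·0.8485 − 35·0.8159 = 33.6685 − 28.5565 = 5.1120

€5.11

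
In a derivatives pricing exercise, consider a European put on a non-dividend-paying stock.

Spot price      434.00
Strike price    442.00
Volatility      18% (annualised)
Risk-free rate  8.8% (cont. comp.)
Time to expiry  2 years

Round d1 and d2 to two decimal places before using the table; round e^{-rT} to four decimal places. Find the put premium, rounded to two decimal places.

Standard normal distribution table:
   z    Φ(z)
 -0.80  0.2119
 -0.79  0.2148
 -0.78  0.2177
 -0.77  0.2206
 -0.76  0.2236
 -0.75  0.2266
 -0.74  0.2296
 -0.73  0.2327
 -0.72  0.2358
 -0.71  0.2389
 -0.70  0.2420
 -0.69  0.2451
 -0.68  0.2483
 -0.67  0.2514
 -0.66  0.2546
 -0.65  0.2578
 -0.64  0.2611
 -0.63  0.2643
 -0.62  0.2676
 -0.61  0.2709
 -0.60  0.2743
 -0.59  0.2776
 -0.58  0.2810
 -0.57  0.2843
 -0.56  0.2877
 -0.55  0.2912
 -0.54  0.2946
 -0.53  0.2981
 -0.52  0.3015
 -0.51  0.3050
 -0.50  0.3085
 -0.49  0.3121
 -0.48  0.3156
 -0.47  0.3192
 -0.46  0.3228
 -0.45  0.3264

17.34

σ√T = 0.18 × 1.4142 = 0.2546
d₁ = [ln(434/442) + (0.088 + 0.18²/2)·2] / 0.2546 = [-0.0183 + 0.2084] / 0.2546 = 0.7469 ⇒ 0.75
d₂ = d₁ − σ√T = 0.7469 − 0.2546 = 0.4924 ⇒ 0.49
e^(−rT) = e^(−0.088·2) = 0.8386
P = 442·0.8386·N(-0.49) − 434·N(-0.75) = 442·0.8386·0.3121 − 434·0.2266 = 115.6834 − 98.3444 = 17.3390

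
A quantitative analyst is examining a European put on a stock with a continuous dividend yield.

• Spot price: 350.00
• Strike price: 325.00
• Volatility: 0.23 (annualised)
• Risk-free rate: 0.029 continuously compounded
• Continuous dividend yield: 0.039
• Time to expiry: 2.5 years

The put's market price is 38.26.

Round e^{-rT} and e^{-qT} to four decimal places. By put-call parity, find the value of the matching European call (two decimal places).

53.46

exp(−qT) = exp(−0.039·2.5) = 0.9071;  exp(−rT) = exp(−0.029·2.5) = 0.9301
Put-call parity: C − P = S·e^(−qT) − K·e^(−rT) = 350·0.9071 − 325·0.9301 = 317.4850 − 302.2825 = 15.2025
C = P + (C − P) = 38.26 + (15.2025) = 53.4625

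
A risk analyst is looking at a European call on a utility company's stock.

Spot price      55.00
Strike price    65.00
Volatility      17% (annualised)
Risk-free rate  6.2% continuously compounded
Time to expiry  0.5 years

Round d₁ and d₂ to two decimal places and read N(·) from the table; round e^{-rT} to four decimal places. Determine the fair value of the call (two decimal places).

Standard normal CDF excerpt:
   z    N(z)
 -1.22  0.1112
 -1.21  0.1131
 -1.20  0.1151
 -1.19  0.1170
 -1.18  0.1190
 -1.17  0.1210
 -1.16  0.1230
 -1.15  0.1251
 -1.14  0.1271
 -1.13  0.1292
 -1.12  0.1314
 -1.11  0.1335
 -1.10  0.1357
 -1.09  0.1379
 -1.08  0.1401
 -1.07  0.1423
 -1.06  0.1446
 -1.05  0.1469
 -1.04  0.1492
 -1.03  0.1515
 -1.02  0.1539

T = 0.5;  σ√T = 0.1202
ln(S/K) + (r + σ²/2)T = ln(55/65) + (0.062 + 0.17²/2)·0.5 = -0.1671 + 0.0382 = -0.1288
d₁ = -0.1288 / 0.1202 = -1.0717 ⇒ -1.07
d₂ = d₁ − σ√T = -1.0717 − 0.1202 = -1.1919 ⇒ -1.19
exp(−rT) = exp(−0.062·0.5) = 0.9695
N(d₁) = N(-1.07) = 0.1423;  N(d₂) = N(-1.19) = 0.1170
C = 55·0.1423 − 65·0.9695·0.1170 = 7.8265 − 7.3730 = 0.4535

0.45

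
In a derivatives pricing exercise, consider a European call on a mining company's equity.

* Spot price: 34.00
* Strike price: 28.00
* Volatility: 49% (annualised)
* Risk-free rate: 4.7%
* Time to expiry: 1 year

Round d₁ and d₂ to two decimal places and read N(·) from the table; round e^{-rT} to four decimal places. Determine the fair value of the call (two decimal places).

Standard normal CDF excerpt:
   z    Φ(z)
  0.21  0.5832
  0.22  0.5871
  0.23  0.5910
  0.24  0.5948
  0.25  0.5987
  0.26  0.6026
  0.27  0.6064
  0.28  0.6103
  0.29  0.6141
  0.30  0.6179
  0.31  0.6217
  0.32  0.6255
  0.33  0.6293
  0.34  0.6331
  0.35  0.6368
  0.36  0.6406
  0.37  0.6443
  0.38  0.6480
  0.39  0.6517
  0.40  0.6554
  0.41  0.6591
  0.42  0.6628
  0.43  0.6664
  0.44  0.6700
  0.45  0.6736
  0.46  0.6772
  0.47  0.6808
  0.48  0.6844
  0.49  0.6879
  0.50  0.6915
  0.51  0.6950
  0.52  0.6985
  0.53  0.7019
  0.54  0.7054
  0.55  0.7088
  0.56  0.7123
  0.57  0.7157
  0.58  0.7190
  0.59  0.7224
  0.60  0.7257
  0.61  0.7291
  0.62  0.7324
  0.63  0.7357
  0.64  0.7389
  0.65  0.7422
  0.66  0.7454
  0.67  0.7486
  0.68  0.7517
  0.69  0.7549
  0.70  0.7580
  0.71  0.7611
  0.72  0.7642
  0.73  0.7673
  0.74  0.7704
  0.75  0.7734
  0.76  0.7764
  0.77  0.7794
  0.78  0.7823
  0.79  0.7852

10.20

σ√T = 0.49 × 1.0000 = 0.4900
d₁ = [ln(34/28) + (0.047 + ½·0.49²)·1] / (σ√T) = (0.1942 + 0.1670) / 0.4900 = 0.7372 → 0.74
d₂ = 0.7372 − 0.4900 = 0.2472 → 0.25
exp(−rT) = exp(−0.047·1) = 0.9541
C = 34·N(0.74) − 28·0.9541·N(0.25) = 34·0.7704 − 28·0.9541·0.5987 = 26.1936 − 15.9942 = 10.1994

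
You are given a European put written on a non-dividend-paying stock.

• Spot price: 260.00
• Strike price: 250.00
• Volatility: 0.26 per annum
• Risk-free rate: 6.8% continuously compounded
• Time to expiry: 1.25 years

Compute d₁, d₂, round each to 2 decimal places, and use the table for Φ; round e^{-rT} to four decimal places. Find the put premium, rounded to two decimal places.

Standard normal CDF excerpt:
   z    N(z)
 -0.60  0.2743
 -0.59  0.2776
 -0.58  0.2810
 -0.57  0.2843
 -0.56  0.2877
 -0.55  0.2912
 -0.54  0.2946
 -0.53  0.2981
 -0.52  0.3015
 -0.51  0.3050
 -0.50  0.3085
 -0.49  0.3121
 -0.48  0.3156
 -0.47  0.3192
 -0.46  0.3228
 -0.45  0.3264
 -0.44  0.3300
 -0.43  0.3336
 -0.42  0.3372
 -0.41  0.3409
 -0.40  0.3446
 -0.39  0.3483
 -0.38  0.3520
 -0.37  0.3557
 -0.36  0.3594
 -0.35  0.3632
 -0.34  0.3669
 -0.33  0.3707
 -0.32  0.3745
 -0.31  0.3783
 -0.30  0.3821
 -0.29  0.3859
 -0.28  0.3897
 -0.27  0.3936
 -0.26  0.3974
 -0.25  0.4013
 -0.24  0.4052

σ√T = 0.26·√1.25 = 0.2907
d₁ = [ln(260/250) + (0.068 + 0.26²/2)·1.25] / 0.2907 = [0.0392 + 0.1273] / 0.2907 = 0.5727 ⇒ 0.57
d₂ = d₁ − σ√T = 0.5727 − 0.2907 = 0.2820 ⇒ 0.28
exp(−rT) = exp(−0.068·1.25) = 0.9185
P = 250·0.9185·N(-0.28) − 260·N(-0.57) = 250·0.9185·0.3897 − 260·0.2843 = 89.4849 − 73.9180 = 15.5669

15.57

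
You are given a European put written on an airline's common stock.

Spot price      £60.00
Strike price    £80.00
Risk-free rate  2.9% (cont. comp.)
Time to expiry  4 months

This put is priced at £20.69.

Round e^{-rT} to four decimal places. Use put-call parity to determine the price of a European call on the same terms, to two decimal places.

e^(−rT) = e^(−0.029·0.3333) = 0.9904
Put-call parity: C − P = S − K·e^(−rT) = 60 − 80·0.9904 = 60 − 79.2320 = -19.2320
C = P + (C − P) = 20.69 + (-19.2320) = 1.4580

£1.46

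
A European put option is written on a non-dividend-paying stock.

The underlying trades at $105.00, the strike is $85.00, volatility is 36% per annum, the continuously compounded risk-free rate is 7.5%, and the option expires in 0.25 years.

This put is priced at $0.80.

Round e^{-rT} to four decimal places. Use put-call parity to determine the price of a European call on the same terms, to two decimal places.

$22.38

e^(−rT) = e^(−0.075·0.25) = 0.9814
Put-call parity: C − P = S − K·e^(−rT) = 105 − 85·0.9814 = 105 − 83.4190 = 21.5810
C = P + (C − P) = 0.80 + (21.5810) = 22.3810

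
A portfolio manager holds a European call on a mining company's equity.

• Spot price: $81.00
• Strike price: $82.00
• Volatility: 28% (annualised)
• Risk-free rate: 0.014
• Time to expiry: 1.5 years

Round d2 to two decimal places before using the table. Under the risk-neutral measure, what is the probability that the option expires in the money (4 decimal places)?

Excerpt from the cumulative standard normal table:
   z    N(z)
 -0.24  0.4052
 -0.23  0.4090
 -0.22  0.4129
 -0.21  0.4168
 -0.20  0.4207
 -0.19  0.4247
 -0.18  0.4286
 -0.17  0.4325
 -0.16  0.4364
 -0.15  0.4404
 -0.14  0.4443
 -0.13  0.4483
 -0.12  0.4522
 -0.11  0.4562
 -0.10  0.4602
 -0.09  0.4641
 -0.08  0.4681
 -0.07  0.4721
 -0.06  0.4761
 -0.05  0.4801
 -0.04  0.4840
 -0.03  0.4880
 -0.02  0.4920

0.4404

σ√T = 0.28 × 1.2247 = 0.3429
d₁ = [ln(81/82) + (0.014 + 0.28²/2)·1.5] / 0.3429 = [-0.0123 + 0.0798] / 0.3429 = 0.1969 → 0.20
d₂ = d₁ − σ√T = 0.1969 − 0.3429 = -0.1460 → -0.15
Risk-neutral Pr[S_T > K] = N(d₂) = N(-0.15) = 0.4404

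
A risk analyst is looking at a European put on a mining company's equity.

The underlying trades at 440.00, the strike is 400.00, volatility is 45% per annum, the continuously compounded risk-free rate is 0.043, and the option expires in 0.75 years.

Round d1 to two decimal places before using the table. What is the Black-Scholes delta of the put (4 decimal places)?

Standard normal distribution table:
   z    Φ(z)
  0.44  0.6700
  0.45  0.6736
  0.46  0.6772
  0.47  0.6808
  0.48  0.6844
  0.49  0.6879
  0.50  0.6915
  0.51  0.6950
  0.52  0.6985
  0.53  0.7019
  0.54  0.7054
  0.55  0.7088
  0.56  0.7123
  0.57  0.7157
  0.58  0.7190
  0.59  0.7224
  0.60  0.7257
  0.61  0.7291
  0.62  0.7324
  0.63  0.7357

-0.3015

T = 0.75;  σ√T = 0.3897
d₁ = [ln(440/400) + (0.043 + ½·0.45²)·0.75] / (σ√T) = (0.0953 + 0.1082) / 0.3897 = 0.5222 ⇒ 0.52
N(d₁) = N(0.52) = 0.6985
Δ_put = N(d₁) − 1 = 0.6985 − 1 = -0.3015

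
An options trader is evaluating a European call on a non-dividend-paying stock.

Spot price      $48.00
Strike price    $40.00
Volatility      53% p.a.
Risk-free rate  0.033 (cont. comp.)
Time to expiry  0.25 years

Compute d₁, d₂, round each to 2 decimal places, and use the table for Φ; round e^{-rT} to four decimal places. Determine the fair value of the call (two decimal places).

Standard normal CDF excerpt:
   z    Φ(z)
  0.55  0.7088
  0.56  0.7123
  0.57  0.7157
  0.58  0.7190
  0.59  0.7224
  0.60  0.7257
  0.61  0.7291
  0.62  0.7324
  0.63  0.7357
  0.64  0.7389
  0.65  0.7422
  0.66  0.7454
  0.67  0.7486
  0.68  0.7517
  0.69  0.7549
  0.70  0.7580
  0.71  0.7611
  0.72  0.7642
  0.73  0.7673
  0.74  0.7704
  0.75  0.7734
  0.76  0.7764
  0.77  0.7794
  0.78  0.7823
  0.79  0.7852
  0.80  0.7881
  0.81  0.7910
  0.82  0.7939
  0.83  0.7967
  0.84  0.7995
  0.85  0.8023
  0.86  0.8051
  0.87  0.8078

$9.85

σ√T = 0.53 × 0.5000 = 0.2650
d₁ = [ln(48/40) + (0.033 + 0.53²/2)·0.25] / 0.2650 = [0.1823 + 0.0434] / 0.2650 = 0.8516 which rounds to 0.85
d₂ = d₁ − σ√T = 0.8516 − 0.2650 = 0.5866 which rounds to 0.59
exp(−rT) = exp(−0.033·0.25) = 0.9918
N(d₁) = N(0.85) = 0.8023;  N(d₂) = N(0.59) = 0.7224
C = 48·0.8023 − 40·0.9918·0.7224 = 38.5104 − 28.6591 = 9.8513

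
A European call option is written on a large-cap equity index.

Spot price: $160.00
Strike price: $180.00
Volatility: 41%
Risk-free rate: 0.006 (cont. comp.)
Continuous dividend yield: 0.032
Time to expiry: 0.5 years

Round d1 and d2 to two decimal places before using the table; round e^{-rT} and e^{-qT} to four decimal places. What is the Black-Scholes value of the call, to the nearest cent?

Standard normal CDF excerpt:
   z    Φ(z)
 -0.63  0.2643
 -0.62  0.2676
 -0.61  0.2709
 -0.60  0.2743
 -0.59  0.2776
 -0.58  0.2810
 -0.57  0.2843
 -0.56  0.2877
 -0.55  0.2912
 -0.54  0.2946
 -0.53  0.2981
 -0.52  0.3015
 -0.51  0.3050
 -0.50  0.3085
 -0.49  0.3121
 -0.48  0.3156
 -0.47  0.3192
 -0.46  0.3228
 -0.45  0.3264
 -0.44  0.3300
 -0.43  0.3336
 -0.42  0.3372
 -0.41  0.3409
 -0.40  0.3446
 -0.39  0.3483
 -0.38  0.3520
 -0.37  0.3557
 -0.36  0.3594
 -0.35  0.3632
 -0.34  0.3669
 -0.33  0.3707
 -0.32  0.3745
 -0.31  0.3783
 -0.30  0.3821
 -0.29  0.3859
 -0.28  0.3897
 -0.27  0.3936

$10.34

σ√T = 0.41·√0.5 = 0.2899
d₁ = [ln(160/180) + (0.006 − 0.032 + ½·0.41²)·0.5] / (σ√T) = (-0.1178 + 0.0290) / 0.2899 = -0.3062 ≈ -0.31
d₂ = -0.3062 − 0.2899 = -0.5961 ≈ -0.60
e^(−qT) = e^(−0.032·0.5) = 0.9841;  e^(−rT) = e^(−0.006·0.5) = 0.9970
N(d₁) = N(-0.31) = 0.3783;  N(d₂) = N(-0.60) = 0.2743
C = 160·0.9841·0.3783 − 180·0.9970·0.2743 = 59.5656 − 49.2259 = 10.3397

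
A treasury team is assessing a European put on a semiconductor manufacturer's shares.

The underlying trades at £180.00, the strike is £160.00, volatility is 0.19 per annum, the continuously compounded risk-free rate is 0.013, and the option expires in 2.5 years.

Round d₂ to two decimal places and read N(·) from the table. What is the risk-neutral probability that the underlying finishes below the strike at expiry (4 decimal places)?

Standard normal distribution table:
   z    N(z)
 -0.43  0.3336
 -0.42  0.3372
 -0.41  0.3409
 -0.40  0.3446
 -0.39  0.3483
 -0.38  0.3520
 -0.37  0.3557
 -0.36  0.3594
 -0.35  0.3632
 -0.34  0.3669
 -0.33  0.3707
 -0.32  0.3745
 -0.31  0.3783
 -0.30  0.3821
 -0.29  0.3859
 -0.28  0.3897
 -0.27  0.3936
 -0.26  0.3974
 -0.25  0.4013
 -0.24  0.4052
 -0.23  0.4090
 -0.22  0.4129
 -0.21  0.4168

σ√T = 0.19 × 1.5811 = 0.3004
d₁ = [ln(180/160) + (0.013 + 0.19²/2)·2.5] / 0.3004 = [0.1178 + 0.0776] / 0.3004 = 0.6505 ⇒ 0.65
d₂ = d₁ − σ√T = 0.6505 − 0.3004 = 0.3500 ⇒ 0.35
Pr(exercise) under Q = N(−d₂) = N(-0.35) = 0.3632

0.3632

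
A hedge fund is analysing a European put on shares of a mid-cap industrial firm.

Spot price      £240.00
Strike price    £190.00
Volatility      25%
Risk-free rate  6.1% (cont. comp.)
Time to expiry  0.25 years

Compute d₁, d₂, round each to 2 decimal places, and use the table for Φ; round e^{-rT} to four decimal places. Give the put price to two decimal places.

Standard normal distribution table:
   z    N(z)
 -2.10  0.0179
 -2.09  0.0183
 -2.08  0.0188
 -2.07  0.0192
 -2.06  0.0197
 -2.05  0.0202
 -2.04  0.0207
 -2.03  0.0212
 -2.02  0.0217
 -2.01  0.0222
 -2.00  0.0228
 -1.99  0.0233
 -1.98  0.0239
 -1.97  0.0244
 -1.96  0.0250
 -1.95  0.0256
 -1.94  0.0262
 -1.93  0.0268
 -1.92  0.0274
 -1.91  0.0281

σ√T = 0.25 × 0.5000 = 0.1250
d₁ = [ln(240/190) + (0.061 + 0.25²/2)·0.25] / 0.1250 = [0.2336 + 0.0231] / 0.1250 = 2.0534 ⇒ 2.05
d₂ = d₁ − σ√T = 2.0534 − 0.1250 = 1.9284 ⇒ 1.93
e^(−rT) = e^(−0.061·0.25) = 0.9849
P = 190·0.9849·N(-1.93) − 240·N(-2.05) = 190·0.9849·0.0268 − 240·0.0202 = 5.0151 − 4.8480 = 0.1671

£0.17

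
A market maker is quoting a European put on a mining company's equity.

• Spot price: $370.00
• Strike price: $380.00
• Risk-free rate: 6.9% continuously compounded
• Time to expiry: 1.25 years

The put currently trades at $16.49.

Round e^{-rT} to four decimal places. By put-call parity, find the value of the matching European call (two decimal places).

exp(−rT) = exp(−0.069·1.25) = 0.9174
Put-call parity: C − P = S − K·e^(−rT) = 370 − 380·0.9174 = 370 − 348.6120 = 21.3880
C = P + (C − P) = 16.49 + (21.3880) = 37.8780

$37.88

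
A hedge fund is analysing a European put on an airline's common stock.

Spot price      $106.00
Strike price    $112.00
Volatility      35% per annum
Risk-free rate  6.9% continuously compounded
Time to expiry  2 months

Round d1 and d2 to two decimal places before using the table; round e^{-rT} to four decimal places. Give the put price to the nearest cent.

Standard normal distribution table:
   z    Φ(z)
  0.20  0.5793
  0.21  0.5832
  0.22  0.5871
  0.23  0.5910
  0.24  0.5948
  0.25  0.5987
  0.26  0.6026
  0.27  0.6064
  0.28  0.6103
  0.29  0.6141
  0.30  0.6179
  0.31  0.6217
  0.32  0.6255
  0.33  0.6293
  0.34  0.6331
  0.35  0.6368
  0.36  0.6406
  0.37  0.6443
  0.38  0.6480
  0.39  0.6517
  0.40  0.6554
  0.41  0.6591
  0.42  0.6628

$9.10

σ√T = 0.35·√0.1667 = 0.1429
ln(S/K) + (r + σ²/2)T = ln(106/112) + (0.069 + 0.35²/2)·0.1667 = -0.0551 + 0.0217 = -0.0334
d₁ = -0.0334 / 0.1429 = -0.2334 → -0.23
d₂ = d₁ − σ√T = -0.2334 − 0.1429 = -0.3763 → -0.38
exp(−rT) = exp(−0.069·0.1667) = 0.9886
P = 112·0.9886·N(0.38) − 106·N(0.23) = 112·0.9886·0.6480 − 106·0.5910 = 71.7486 − 62.6460 = 9.1026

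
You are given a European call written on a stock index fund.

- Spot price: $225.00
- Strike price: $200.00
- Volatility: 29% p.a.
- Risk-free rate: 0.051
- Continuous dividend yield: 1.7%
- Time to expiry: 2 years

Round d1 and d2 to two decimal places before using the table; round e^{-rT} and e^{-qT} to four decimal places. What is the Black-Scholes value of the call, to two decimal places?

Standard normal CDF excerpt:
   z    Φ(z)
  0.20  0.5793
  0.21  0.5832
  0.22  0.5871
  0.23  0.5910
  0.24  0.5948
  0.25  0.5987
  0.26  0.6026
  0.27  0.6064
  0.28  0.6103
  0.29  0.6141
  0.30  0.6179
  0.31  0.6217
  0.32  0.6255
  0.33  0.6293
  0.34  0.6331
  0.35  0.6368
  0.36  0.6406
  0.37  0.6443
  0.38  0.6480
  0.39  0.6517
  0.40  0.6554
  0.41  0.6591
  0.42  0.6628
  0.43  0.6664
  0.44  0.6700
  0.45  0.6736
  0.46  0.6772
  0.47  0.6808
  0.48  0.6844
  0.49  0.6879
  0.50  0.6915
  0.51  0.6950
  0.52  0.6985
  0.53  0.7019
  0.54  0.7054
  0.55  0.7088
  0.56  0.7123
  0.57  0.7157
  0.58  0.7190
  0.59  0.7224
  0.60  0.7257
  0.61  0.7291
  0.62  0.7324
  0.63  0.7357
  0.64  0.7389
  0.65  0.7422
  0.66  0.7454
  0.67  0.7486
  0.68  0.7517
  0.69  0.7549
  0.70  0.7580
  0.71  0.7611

$53.99

σ√T = 0.29 × 1.4142 = 0.4101
ln(S/K) + (r − q + σ²/2)T = ln(225/200) + (0.051 − 0.017 + 0.29²/2)·2 = 0.1178 + 0.1521 = 0.2699
d₁ = 0.2699 / 0.4101 = 0.6581 → 0.66
d₂ = d₁ − σ√T = 0.6581 − 0.4101 = 0.2479 → 0.25
exp(−qT) = exp(−0.017·2) = 0.9666;  exp(−rT) = exp(−0.051·2) = 0.9030
N(d₁) = N(0.66) = 0.7454;  N(d₂) = N(0.25) = 0.5987
C = 225·0.9666·0.7454 − 200·0.9030·0.5987 = 162.1133 − 108.1252 = 53.9881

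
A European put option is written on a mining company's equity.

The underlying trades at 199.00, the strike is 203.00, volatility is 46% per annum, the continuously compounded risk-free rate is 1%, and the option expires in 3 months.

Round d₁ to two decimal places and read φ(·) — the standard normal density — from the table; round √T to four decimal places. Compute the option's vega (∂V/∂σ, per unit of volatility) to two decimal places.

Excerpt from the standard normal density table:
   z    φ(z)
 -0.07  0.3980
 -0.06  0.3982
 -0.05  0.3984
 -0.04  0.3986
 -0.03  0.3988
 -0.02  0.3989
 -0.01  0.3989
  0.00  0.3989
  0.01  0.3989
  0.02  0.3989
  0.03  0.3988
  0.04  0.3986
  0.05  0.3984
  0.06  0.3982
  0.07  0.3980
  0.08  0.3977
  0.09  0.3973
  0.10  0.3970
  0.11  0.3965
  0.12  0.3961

σ√T = 0.46 × 0.5000 = 0.2300
d₁ = [ln(199/203) + (0.01 + 0.46²/2)·0.25] / 0.2300 = [-0.0199 + 0.0290] / 0.2300 = 0.0393 which rounds to 0.04
√T = √0.25 = 0.5000
φ(d₁) = φ(0.04) = 0.3986
vega = S·φ(d₁)·√T = 199·0.3986·0.5000 = 39.6607

39.66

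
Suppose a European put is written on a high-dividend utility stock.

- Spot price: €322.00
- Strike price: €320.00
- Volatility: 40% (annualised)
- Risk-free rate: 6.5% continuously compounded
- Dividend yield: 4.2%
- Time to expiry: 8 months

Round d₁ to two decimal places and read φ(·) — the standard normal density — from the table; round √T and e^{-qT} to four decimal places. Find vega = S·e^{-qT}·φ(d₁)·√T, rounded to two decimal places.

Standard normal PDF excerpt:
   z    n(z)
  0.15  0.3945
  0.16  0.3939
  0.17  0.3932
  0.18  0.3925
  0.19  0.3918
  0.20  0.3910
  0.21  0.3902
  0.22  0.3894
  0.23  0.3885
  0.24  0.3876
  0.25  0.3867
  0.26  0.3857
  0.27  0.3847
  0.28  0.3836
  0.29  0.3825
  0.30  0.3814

σ√T = 0.4 × 0.8165 = 0.3266
d₁ = [ln(322/320) + (0.065 − 0.042 + 0.4²/2)·0.6667] / 0.3266 = [0.0062 + 0.0687] / 0.3266 = 0.2293 → 0.23
√T = √0.6667 = 0.8165
φ(d₁) = φ(0.23) = 0.3885
exp(−qT) = exp(−0.042·0.6667) = 0.9724
vega = S·exp(−qT)·φ(d₁)·√T = 322·0.9724·0.3885·0.8165 = 99.3226

99.32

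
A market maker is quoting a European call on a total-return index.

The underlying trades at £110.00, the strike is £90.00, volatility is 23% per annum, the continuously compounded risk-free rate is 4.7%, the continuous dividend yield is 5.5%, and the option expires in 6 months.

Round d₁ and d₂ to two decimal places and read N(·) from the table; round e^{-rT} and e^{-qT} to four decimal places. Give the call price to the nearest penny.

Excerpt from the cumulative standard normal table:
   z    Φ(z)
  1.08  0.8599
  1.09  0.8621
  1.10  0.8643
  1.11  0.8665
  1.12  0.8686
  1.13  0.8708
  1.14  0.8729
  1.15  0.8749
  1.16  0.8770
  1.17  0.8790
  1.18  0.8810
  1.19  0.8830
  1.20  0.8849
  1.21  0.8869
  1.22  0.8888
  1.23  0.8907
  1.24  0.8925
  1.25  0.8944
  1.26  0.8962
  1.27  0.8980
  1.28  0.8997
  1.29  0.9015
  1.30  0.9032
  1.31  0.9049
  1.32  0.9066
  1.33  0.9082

£19.92

σ√T = 0.23·√0.5 = 0.1626
d₁ = [ln(110/90) + (0.047 − 0.055 + 0.23²/2)·0.5] / 0.1626 = [0.2007 + 0.0092] / 0.1626 = 1.2906 ⇒ 1.29
d₂ = d₁ − σ√T = 1.2906 − 0.1626 = 1.1280 ⇒ 1.13
e^(−qT) = e^(−0.055·0.5) = 0.9729;  e^(−rT) = e^(−0.047·0.5) = 0.9768
N(d₁) = N(1.29) = 0.9015;  N(d₂) = N(1.13) = 0.8708
C = 110·0.9729·0.9015 − 90·0.9768·0.8708 = 96.4776 − 76.5538 = 19.9239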